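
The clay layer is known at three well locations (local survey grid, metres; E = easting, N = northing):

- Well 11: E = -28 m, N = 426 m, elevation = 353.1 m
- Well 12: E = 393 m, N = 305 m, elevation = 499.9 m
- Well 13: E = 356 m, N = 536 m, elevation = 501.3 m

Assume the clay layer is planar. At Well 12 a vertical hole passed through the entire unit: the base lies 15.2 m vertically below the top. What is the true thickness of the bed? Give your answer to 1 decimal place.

Let the plane be z = a·E + b·N + c.
Well 12−Well 11: 421a − 121b = 146.8;  Well 13−Well 11: 384a + 110b = 148.2.
Solving gives a = 0.36735, b = 0.06490.
|∇z| = √(a²+b²) = 0.37304, so dip δ = arctan(0.37304) = 20.46°.
True thickness = vertical thickness × cos δ = 15.2 × cos 20.46° = 14.2 m.

14.2 m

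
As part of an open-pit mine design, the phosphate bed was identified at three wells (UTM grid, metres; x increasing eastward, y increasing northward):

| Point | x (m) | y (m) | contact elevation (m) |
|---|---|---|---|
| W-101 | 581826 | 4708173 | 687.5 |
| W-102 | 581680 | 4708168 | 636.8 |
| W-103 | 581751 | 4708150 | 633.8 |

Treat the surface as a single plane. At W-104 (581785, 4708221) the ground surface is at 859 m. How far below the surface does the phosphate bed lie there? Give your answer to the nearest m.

119 m

Two edge vectors: W-101→W-102 = (-146, -5, -50.7), W-101→W-103 = (-75, -23, -53.7).
Normal n = (W-101→W-102) × (W-101→W-103) = (-897.6, -4037.7, 2983).
So ∂z/∂x = −n_x/n_z = 0.30090513 and ∂z/∂y = −n_y/n_z = 1.35357023.
Intercept c from W-101: 687.5 − 175074.43 − 6372842.82 = −6547229.74.
At (581785, 4708221): z_contact = 175062.1 + 6372907.8 − 6547229.74 = 740.1 m.
Depth below ground = 859 − 740.1 = 119 m.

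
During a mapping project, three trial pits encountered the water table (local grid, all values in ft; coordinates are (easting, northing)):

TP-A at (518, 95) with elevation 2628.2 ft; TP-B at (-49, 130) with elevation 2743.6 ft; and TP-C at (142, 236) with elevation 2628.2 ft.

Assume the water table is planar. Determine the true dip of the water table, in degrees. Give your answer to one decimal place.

Let the plane be z = a·E + b·N + c.
TP-B−TP-A: −567a + 35b = 115.4;  TP-C−TP-A: −376a + 141b = 0.
Solving gives a = −0.24363, b = −0.64968.
Gradient magnitude |∇z| = √(a² + b²) = √(0.05936 + 0.42209) = 0.69386.
True dip = arctan(0.69386) = 34.8°, dipping toward NNE (azimuth ≈ 021°).

34.8°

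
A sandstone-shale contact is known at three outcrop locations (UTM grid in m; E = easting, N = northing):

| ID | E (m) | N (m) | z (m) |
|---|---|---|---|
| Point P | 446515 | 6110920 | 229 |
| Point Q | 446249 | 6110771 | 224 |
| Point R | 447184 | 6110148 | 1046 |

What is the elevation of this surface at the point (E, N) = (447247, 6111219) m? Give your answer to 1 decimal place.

Let the plane be z = a·E + b·N + c.
Point Q−Point P: −266a − 149b = −5;  Point R−Point P: 669a − 772b = 817.
Solving gives a = 0.411735779, b = −0.701488036.
Then c = 229 − a·446515 − b·6110920 = 4103120.07.
At (447247, 6111219): z = 184147.6 − 4286947.0 + 4103120.07 = 320.6 m.

320.6 m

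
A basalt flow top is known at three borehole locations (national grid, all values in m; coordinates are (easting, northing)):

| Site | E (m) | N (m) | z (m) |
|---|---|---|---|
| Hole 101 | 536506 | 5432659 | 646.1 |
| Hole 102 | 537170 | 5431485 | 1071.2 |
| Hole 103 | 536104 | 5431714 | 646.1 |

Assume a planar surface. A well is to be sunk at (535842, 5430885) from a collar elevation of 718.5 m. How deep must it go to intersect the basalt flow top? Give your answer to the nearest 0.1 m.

Let the plane be z = a·E + b·N + c.
Hole 102−Hole 101: 664a − 1174b = 425.1;  Hole 103−Hole 101: −402a − 945b = 0.
Solving gives a = 0.365389548, b = −0.155435554.
Then c = 646.1 − a·536506 − b·5432659 = 649040.78.
At (535842, 5430885): z_contact = 195791.07 − 844152.62 + 649040.78 = 679.22 m.
Depth below ground = 718.5 − 679.22 = 39.3 m.

39.3 m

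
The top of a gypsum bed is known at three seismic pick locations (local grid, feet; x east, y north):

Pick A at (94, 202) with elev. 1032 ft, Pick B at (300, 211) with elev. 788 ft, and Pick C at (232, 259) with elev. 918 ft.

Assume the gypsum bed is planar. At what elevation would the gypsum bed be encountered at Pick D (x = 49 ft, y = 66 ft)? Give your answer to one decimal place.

Let the plane be z = a·x + b·y + c.
Pick B−Pick A: 206a + 9b = −244;  Pick C−Pick A: 138a + 57b = −114.
Solving gives a = −1.22686, b = 0.97029.
Then c = 1032 − a·94 − b·202 = 951.33.
At (49, 66): z = −60.1 + 64.0 + 951.33 = 955.2 ft.

955.2 ft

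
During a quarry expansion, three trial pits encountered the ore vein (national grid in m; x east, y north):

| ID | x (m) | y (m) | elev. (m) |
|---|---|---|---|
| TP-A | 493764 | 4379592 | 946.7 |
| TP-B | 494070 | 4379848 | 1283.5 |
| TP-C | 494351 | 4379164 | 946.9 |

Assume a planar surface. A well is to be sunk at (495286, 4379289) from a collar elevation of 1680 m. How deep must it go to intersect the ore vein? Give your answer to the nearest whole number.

166 m

Two edge vectors: TP-A→TP-B = (306, 256, 336.8), TP-A→TP-C = (587, -428, 0.2).
Normal n = (TP-A→TP-B) × (TP-A→TP-C) = (144201.6, 197640.4, -281240).
So ∂z/∂x = −n_x/n_z = 0.51273503 and ∂z/∂y = −n_y/n_z = 0.70274641.
Intercept c from TP-A: 946.7 − 253170.10 − 3077742.55 = −3329965.95.
At (495286, 4379289): z_contact = 253950.5 + 3077529.6 − 3329965.95 = 1514.2 m.
Depth below ground = 1680 − 1514.2 = 166 m.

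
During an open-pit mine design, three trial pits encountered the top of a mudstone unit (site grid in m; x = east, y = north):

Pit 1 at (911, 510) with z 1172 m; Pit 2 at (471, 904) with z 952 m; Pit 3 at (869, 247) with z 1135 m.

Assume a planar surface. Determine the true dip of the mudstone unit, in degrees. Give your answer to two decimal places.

Let the plane be z = a·x + b·y + c.
Pit 2−Pit 1: −440a + 394b = −220;  Pit 3−Pit 1: −42a − 263b = −37.
Solving gives a = 0.54766, b = 0.05323.
Gradient magnitude |∇z| = √(a² + b²) = √(0.29993 + 0.00283) = 0.55024.
True dip = arctan(0.55024) = 28.82°, dipping toward W (azimuth ≈ 264°).

28.82°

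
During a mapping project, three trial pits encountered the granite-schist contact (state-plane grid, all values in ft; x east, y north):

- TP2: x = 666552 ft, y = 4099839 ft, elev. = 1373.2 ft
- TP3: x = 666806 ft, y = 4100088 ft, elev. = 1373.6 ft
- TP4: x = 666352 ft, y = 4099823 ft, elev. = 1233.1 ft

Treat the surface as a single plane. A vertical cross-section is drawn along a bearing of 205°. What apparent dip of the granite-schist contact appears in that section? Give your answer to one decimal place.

20.9°

Two edge vectors: TP2→TP3 = (254, 249, 0.4), TP2→TP4 = (-200, -16, -140.1).
Normal n = (TP2→TP3) × (TP2→TP4) = (-34878.5, 35505.4, 45736).
So ∂z/∂x = −n_x/n_z = 0.76260 and ∂z/∂y = −n_y/n_z = −0.77631.
Unit vector along 205° is (sin 205°, cos 205°) = (-0.4226, -0.9063).
Slope in that direction = a·(-0.4226) + b·(-0.9063) = 0.38129.
Apparent dip = arctan|0.38129| = 20.9° (true dip is 47.4°, so apparent ≤ true as expected).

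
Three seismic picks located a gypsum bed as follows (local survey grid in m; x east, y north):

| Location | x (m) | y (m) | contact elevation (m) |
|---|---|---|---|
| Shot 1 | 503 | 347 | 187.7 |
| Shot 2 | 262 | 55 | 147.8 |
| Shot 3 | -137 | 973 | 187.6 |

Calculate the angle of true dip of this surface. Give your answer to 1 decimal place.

Let the plane be z = a·x + b·y + c.
Shot 2−Shot 1: −241a − 292b = −39.9;  Shot 3−Shot 1: −640a + 626b = −0.1.
Solving gives a = 0.07404, b = 0.07554.
Gradient magnitude |∇z| = √(a² + b²) = √(0.00548 + 0.00571) = 0.10577.
True dip = arctan(0.10577) = 6.0°, dipping toward SW (azimuth ≈ 224°).

6.0°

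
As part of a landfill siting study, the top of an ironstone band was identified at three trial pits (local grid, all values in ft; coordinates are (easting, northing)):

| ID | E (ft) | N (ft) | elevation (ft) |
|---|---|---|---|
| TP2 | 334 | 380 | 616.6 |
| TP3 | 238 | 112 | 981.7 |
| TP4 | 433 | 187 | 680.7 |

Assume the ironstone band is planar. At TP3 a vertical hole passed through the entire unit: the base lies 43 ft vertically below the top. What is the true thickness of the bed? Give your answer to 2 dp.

23.74 ft

Two edge vectors: TP2→TP3 = (-96, -268, 365.1), TP2→TP4 = (99, -193, 64.1).
Normal n = (TP2→TP3) × (TP2→TP4) = (53285.5, 42298.5, 45060).
So ∂z/∂E = −n_x/n_z = −1.18255 and ∂z/∂N = −n_y/n_z = −0.93872.
|∇z| = √(a²+b²) = 1.50983, so dip δ = arctan(1.50983) = 56.48°.
True thickness = vertical thickness × cos δ = 43 × cos 56.48° = 23.74 ft.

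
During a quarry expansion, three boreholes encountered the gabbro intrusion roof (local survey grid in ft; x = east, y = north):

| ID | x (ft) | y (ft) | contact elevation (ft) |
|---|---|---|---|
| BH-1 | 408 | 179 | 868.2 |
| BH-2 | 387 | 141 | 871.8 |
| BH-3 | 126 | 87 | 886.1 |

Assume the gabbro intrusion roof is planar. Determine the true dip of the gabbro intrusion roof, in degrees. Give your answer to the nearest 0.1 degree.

Let the plane be z = a·x + b·y + c.
BH-2−BH-1: −21a − 38b = 3.6;  BH-3−BH-1: −282a − 92b = 17.9.
Solving gives a = −0.03973, b = −0.07278.
Gradient magnitude |∇z| = √(a² + b²) = √(0.00158 + 0.00530) = 0.08292.
True dip = arctan(0.08292) = 4.7°, dipping toward NNE (azimuth ≈ 029°).

4.7°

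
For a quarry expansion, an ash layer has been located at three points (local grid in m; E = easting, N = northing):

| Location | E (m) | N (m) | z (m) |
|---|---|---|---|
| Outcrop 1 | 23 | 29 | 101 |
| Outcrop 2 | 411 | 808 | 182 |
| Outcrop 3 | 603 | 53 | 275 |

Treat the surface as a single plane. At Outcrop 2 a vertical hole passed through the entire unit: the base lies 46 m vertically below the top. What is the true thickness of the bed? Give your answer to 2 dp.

Let the plane be z = a·E + b·N + c.
Outcrop 2−Outcrop 1: 388a + 779b = 81;  Outcrop 3−Outcrop 1: 580a + 24b = 174.
Solving gives a = 0.30192, b = −0.04640.
|∇z| = √(a²+b²) = 0.30546, so dip δ = arctan(0.30546) = 16.99°.
True thickness = vertical thickness × cos δ = 46 × cos 16.99° = 43.99 m.

43.99 m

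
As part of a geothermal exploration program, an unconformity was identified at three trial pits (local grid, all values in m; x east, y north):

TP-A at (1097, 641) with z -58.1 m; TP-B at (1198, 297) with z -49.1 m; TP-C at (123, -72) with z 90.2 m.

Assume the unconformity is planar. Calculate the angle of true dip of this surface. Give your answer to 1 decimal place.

Two edge vectors: TP-A→TP-B = (101, -344, 9), TP-A→TP-C = (-974, -713, 148.3).
Normal n = (TP-A→TP-B) × (TP-A→TP-C) = (-44598.2, -23744.3, -407069).
So ∂z/∂x = −n_x/n_z = −0.10956 and ∂z/∂y = −n_y/n_z = −0.05833.
Gradient magnitude |∇z| = √(a² + b²) = √(0.01200 + 0.00340) = 0.12412.
True dip = arctan(0.12412) = 7.1°, dipping toward ENE (azimuth ≈ 062°).

7.1°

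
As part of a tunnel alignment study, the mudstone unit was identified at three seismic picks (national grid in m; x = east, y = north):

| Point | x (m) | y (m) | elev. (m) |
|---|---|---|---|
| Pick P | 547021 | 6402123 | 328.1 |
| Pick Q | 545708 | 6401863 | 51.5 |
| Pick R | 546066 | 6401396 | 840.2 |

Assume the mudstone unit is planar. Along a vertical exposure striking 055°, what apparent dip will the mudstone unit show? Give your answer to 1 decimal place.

20.5°

Let the plane be z = a·x + b·y + c.
Pick Q−Pick P: −1313a − 260b = −276.6;  Pick R−Pick P: −955a − 727b = 512.1.
Solving gives a = 0.47325, b = −1.32607.
Unit vector along 055° is (sin 55°, cos 55°) = (0.8192, 0.5736).
Slope in that direction = a·(0.8192) + b·(0.5736) = −0.37294.
Apparent dip = arctan|0.37294| = 20.5° (true dip is 54.6°, so apparent ≤ true as expected).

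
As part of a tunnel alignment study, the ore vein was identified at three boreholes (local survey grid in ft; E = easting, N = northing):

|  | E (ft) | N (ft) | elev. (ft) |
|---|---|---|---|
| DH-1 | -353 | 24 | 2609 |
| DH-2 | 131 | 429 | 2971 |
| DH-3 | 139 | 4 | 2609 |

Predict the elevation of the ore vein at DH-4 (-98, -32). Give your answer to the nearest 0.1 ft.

Let the plane be z = a·E + b·N + c.
DH-2−DH-1: 484a + 405b = 362;  DH-3−DH-1: 492a − 20b = 0.
Solving gives a = 0.03465, b = 0.85242.
Then c = 2609 − a·-353 − b·24 = 2600.77.
At (-98, -32): z = −3.4 − 27.3 + 2600.77 = 2570.1 ft.

2570.1 ft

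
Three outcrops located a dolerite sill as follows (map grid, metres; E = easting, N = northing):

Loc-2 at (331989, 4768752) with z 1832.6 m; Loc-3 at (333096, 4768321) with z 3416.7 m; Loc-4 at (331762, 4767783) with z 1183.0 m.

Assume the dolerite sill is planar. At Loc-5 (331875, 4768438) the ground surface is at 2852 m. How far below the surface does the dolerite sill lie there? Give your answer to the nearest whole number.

Two edge vectors: Loc-2→Loc-3 = (1107, -431, 1584.1), Loc-2→Loc-4 = (-227, -969, -649.6).
Normal n = (Loc-2→Loc-3) × (Loc-2→Loc-4) = (1814970.5, 359516.5, -1170520).
So ∂z/∂E = −n_x/n_z = 1.55056770 and ∂z/∂N = −n_y/n_z = 0.30714255.
Intercept c from Loc-2: 1832.6 − 514771.42 − 1464686.66 = −1977625.48.
At (331875, 4768438): z_contact = 514594.7 + 1464590.2 − 1977625.48 = 1559.4 m.
Depth below ground = 2852 − 1559.4 = 1293 m.

1293 m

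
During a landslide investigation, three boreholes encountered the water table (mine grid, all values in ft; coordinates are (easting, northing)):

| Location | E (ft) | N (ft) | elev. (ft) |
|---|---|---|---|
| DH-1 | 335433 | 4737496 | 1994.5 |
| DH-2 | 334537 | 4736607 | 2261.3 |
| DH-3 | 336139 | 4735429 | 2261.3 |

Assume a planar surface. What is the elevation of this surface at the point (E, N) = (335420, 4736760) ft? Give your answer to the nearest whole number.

2123 ft

Two edge vectors: DH-1→DH-2 = (-896, -889, 266.8), DH-1→DH-3 = (706, -2067, 266.8).
Normal n = (DH-1→DH-2) × (DH-1→DH-3) = (314290.4, 427413.6, 2479666).
So ∂z/∂E = −n_x/n_z = −0.12674707 and ∂z/∂N = −n_y/n_z = −0.17236741.
Intercept c from DH-1: 1994.5 + 42515.15 + 816589.90 = 861099.55.
At (335420, 4736760): z = −42513.5 − 816463.0 + 861099.55 = 2123.0 ft.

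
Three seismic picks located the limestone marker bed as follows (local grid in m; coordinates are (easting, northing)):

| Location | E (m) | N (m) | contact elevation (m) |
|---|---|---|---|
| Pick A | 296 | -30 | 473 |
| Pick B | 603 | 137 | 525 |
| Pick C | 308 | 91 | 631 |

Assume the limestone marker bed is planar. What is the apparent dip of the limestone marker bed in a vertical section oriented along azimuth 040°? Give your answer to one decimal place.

34.1°

Two edge vectors: Pick A→Pick B = (307, 167, 52), Pick A→Pick C = (12, 121, 158).
Normal n = (Pick A→Pick B) × (Pick A→Pick C) = (20094, -47882, 35143).
So ∂z/∂E = −n_x/n_z = −0.57178 and ∂z/∂N = −n_y/n_z = 1.36249.
Unit vector along 040° is (sin 40°, cos 40°) = (0.6428, 0.7660).
Slope in that direction = a·(0.6428) + b·(0.7660) = 0.67620.
Apparent dip = arctan|0.67620| = 34.1° (true dip is 55.9°, so apparent ≤ true as expected).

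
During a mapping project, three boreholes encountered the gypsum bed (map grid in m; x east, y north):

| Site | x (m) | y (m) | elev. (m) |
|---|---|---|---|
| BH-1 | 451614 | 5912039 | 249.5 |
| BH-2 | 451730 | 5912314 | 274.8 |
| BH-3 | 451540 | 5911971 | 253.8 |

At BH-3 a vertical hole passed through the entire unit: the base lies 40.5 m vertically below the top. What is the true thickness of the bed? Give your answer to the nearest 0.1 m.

Two edge vectors: BH-1→BH-2 = (116, 275, 25.3), BH-1→BH-3 = (-74, -68, 4.3).
Normal n = (BH-1→BH-2) × (BH-1→BH-3) = (2902.9, -2371, 12462).
So ∂z/∂x = −n_x/n_z = −0.23294 and ∂z/∂y = −n_y/n_z = 0.19026.
|∇z| = √(a²+b²) = 0.30076, so dip δ = arctan(0.30076) = 16.74°.
True thickness = vertical thickness × cos δ = 40.5 × cos 16.74° = 38.8 m.

38.8 m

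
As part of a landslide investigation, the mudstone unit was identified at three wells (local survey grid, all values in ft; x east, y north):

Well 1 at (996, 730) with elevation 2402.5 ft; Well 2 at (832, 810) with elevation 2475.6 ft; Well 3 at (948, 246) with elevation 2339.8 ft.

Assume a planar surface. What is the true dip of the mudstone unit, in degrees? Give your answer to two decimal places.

Two edge vectors: Well 1→Well 2 = (-164, 80, 73.1), Well 1→Well 3 = (-48, -484, -62.7).
Normal n = (Well 1→Well 2) × (Well 1→Well 3) = (30364.4, -13791.6, 83216).
So ∂z/∂x = −n_x/n_z = −0.36489 and ∂z/∂y = −n_y/n_z = 0.16573.
Gradient magnitude |∇z| = √(a² + b²) = √(0.13314 + 0.02747) = 0.40076.
True dip = arctan(0.40076) = 21.84°, dipping toward ESE (azimuth ≈ 114°).

21.84°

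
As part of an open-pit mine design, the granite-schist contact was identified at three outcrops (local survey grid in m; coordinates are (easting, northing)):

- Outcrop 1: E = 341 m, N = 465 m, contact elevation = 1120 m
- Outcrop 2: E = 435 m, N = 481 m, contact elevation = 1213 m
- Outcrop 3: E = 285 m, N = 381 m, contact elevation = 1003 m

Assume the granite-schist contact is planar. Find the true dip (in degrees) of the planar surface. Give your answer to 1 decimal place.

49.8°

Let the plane be z = a·E + b·N + c.
Outcrop 2−Outcrop 1: 94a + 16b = 93;  Outcrop 3−Outcrop 1: −56a − 84b = −117.
Solving gives a = 0.84857, b = 0.82714.
Gradient magnitude |∇z| = √(a² + b²) = √(0.72007 + 0.68417) = 1.18501.
True dip = arctan(1.18501) = 49.8°, dipping toward SW (azimuth ≈ 226°).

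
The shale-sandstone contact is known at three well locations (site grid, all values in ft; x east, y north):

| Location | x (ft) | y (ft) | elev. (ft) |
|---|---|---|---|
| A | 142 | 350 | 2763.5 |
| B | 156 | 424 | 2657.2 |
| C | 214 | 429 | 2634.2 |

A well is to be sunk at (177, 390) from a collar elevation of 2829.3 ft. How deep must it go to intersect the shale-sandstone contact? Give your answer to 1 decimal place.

130.9 ft

Let the plane be z = a·x + b·y + c.
B−A: 14a + 74b = −106.3;  C−A: 72a + 79b = −129.3.
Solving gives a = −0.27724, b = −1.38404.
Then c = 2763.5 − a·142 − b·350 = 3287.28.
At (177, 390): z_contact = −49.07 − 539.77 + 3287.28 = 2698.44 ft.
Depth below ground = 2829.3 − 2698.44 = 130.9 ft.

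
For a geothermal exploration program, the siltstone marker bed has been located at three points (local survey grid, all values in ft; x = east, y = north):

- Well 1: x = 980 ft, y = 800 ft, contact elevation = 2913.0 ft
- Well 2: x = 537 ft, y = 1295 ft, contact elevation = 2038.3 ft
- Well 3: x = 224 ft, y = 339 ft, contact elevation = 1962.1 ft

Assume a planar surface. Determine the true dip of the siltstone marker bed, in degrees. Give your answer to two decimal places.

57.45°

Let the plane be z = a·x + b·y + c.
Well 2−Well 1: −443a + 495b = −874.7;  Well 3−Well 1: −756a − 461b = −950.9.
Solving gives a = 1.51084, b = −0.41495.
Gradient magnitude |∇z| = √(a² + b²) = √(2.28262 + 0.17218) = 1.56678.
True dip = arctan(1.56678) = 57.45°, dipping toward WNW (azimuth ≈ 285°).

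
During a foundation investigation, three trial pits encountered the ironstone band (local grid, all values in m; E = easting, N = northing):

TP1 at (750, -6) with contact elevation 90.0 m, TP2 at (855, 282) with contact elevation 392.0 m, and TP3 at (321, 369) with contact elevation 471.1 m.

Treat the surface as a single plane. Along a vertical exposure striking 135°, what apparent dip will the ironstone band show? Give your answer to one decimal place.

35.8°

Two edge vectors: TP1→TP2 = (105, 288, 302), TP1→TP3 = (-429, 375, 381.1).
Normal n = (TP1→TP2) × (TP1→TP3) = (-3493.2, -169573.5, 162927).
So ∂z/∂E = −n_x/n_z = 0.02144 and ∂z/∂N = −n_y/n_z = 1.04079.
Unit vector along 135° is (sin 135°, cos 135°) = (0.7071, -0.7071).
Slope in that direction = a·(0.7071) + b·(-0.7071) = −0.72079.
Apparent dip = arctan|0.72079| = 35.8° (true dip is 46.2°, so apparent ≤ true as expected).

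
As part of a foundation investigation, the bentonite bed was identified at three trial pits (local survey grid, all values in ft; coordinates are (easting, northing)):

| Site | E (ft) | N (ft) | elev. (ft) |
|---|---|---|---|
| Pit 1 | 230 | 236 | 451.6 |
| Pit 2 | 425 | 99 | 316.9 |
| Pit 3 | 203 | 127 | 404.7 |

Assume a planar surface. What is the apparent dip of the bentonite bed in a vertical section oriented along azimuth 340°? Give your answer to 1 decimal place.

30.7°

Let the plane be z = a·E + b·N + c.
Pit 2−Pit 1: 195a − 137b = −134.7;  Pit 3−Pit 1: −27a − 109b = −46.9.
Solving gives a = −0.33089, b = 0.51224.
Unit vector along 340° is (sin 340°, cos 340°) = (-0.3420, 0.9397).
Slope in that direction = a·(-0.3420) + b·(0.9397) = 0.59452.
Apparent dip = arctan|0.59452| = 30.7° (true dip is 31.4°, so apparent ≤ true as expected).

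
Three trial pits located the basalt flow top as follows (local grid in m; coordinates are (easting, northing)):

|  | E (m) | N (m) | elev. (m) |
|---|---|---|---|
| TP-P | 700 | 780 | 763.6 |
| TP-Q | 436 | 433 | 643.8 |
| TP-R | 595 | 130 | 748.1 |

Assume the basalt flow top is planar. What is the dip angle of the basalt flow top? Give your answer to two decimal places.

28.37°

Two edge vectors: TP-P→TP-Q = (-264, -347, -119.8), TP-P→TP-R = (-105, -650, -15.5).
Normal n = (TP-P→TP-Q) × (TP-P→TP-R) = (-72491.5, 8487, 135165).
So ∂z/∂E = −n_x/n_z = 0.53632 and ∂z/∂N = −n_y/n_z = −0.06279.
Gradient magnitude |∇z| = √(a² + b²) = √(0.28764 + 0.00394) = 0.53998.
True dip = arctan(0.53998) = 28.37°, dipping toward W (azimuth ≈ 277°).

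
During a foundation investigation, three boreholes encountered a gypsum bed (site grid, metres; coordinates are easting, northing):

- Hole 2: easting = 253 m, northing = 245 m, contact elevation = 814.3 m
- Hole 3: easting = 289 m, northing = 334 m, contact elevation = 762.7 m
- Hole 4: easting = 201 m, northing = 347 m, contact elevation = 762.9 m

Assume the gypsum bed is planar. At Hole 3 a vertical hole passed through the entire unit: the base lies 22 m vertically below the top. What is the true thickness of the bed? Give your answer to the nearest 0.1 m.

19.3 m

Two edge vectors: Hole 2→Hole 3 = (36, 89, -51.6), Hole 2→Hole 4 = (-52, 102, -51.4).
Normal n = (Hole 2→Hole 3) × (Hole 2→Hole 4) = (688.6, 4533.6, 8300).
So ∂z/∂easting = −n_x/n_z = −0.08296 and ∂z/∂northing = −n_y/n_z = −0.54622.
|∇z| = √(a²+b²) = 0.55248, so dip δ = arctan(0.55248) = 28.92°.
True thickness = vertical thickness × cos δ = 22 × cos 28.92° = 19.3 m.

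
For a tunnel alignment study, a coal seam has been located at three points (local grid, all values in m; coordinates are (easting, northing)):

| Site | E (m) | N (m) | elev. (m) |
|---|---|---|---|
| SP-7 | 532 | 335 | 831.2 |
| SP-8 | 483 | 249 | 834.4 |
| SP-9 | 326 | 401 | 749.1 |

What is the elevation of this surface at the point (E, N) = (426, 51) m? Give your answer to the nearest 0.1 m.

Two edge vectors: SP-7→SP-8 = (-49, -86, 3.2), SP-7→SP-9 = (-206, 66, -82.1).
Normal n = (SP-7→SP-8) × (SP-7→SP-9) = (6849.4, -4682.1, -20950).
So ∂z/∂E = −n_x/n_z = 0.32694 and ∂z/∂N = −n_y/n_z = −0.22349.
Intercept c from SP-7: 831.2 − 173.93 + 74.87 = 732.14.
At (426, 51): z = 139.3 − 11.4 + 732.14 = 860.0 m.

860.0 m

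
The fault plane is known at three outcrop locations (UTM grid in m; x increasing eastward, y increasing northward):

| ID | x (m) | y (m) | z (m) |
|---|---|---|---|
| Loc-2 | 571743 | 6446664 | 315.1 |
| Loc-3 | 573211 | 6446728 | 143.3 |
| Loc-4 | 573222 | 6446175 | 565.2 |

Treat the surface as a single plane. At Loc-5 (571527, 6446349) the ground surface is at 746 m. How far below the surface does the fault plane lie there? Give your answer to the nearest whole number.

Let the plane be z = a·x + b·y + c.
Loc-3−Loc-2: 1468a + 64b = −171.8;  Loc-4−Loc-2: 1479a − 489b = 250.1.
Solving gives a = −0.08369616, b = −0.76459432.
Then c = 315.1 − a·571743 − b·6446664 = 4977250.46.
At (571527, 6446349): z_contact = −47834.6 − 4928841.8 + 4977250.46 = 574.0 m.
Depth below ground = 746 − 574.0 = 172 m.

172 m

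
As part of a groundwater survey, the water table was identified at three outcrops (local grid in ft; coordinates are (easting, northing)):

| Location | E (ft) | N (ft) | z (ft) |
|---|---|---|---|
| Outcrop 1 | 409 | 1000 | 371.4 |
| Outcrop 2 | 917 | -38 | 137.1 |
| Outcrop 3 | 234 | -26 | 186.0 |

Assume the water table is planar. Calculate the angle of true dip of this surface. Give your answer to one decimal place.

11.5°

Let the plane be z = a·E + b·N + c.
Outcrop 2−Outcrop 1: 508a − 1038b = −234.3;  Outcrop 3−Outcrop 1: −175a − 1026b = −185.4.
Solving gives a = −0.06822, b = 0.19234.
Gradient magnitude |∇z| = √(a² + b²) = √(0.00465 + 0.03699) = 0.20408.
True dip = arctan(0.20408) = 11.5°, dipping toward SSE (azimuth ≈ 160°).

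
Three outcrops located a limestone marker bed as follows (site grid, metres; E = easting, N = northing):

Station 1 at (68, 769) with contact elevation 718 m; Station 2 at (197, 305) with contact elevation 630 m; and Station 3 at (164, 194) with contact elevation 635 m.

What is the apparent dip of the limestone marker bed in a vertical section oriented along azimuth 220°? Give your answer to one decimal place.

Let the plane be z = a·E + b·N + c.
Station 2−Station 1: 129a − 464b = −88;  Station 3−Station 1: 96a − 575b = −83.
Solving gives a = −0.40795, b = 0.07624.
Unit vector along 220° is (sin 220°, cos 220°) = (-0.6428, -0.7660).
Slope in that direction = a·(-0.6428) + b·(-0.7660) = 0.20382.
Apparent dip = arctan|0.20382| = 11.5° (true dip is 22.5°, so apparent ≤ true as expected).

11.5°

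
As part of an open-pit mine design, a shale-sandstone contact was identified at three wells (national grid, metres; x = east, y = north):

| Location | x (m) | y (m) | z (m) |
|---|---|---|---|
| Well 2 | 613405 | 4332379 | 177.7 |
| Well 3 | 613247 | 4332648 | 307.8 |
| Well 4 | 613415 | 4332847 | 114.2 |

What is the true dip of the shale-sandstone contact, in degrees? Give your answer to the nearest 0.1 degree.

Two edge vectors: Well 2→Well 3 = (-158, 269, 130.1), Well 2→Well 4 = (10, 468, -63.5).
Normal n = (Well 2→Well 3) × (Well 2→Well 4) = (-77968.3, -8732, -76634).
So ∂z/∂x = −n_x/n_z = −1.01741 and ∂z/∂y = −n_y/n_z = −0.11394.
Gradient magnitude |∇z| = √(a² + b²) = √(1.03513 + 0.01298) = 1.02377.
True dip = arctan(1.02377) = 45.7°, dipping toward E (azimuth ≈ 084°).

45.7°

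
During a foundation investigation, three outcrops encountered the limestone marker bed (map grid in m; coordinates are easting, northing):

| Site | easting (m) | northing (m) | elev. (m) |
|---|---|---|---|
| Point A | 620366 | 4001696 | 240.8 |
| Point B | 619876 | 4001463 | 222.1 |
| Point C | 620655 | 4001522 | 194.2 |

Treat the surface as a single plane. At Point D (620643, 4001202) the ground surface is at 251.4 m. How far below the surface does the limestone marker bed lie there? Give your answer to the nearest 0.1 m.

Two edge vectors: Point A→Point B = (-490, -233, -18.7), Point A→Point C = (289, -174, -46.6).
Normal n = (Point A→Point B) × (Point A→Point C) = (7604, -28238.3, 152597).
So ∂z/∂easting = −n_x/n_z = −0.049830600 and ∂z/∂northing = −n_y/n_z = 0.185051475.
Intercept c from Point A: 240.8 + 30913.21 − 740519.75 = −709365.74.
At (620643, 4001202): z_contact = −30927.01 + 740428.33 − 709365.74 = 135.58 m.
Depth below ground = 251.4 − 135.58 = 115.8 m.

115.8 m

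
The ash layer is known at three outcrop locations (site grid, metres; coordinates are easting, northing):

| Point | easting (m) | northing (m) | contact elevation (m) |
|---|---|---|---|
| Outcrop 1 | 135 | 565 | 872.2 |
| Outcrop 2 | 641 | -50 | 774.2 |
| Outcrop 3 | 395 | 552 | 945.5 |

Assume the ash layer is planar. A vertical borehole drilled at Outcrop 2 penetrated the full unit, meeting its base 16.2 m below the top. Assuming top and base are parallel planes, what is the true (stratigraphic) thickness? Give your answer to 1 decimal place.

14.4 m

Two edge vectors: Outcrop 1→Outcrop 2 = (506, -615, -98), Outcrop 1→Outcrop 3 = (260, -13, 73.3).
Normal n = (Outcrop 1→Outcrop 2) × (Outcrop 1→Outcrop 3) = (-46353.5, -62569.8, 153322).
So ∂z/∂easting = −n_x/n_z = 0.30233 and ∂z/∂northing = −n_y/n_z = 0.40809.
|∇z| = √(a²+b²) = 0.50788, so dip δ = arctan(0.50788) = 26.93°.
True thickness = vertical thickness × cos δ = 16.2 × cos 26.93° = 14.4 m.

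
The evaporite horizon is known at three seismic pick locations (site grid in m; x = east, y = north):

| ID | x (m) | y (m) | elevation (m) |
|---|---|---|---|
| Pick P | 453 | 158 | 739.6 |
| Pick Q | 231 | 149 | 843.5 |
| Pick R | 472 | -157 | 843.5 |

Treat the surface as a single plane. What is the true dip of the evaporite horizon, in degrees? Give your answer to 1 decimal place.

30.0°

Two edge vectors: Pick P→Pick Q = (-222, -9, 103.9), Pick P→Pick R = (19, -315, 103.9).
Normal n = (Pick P→Pick Q) × (Pick P→Pick R) = (31793.4, 25039.9, 70101).
So ∂z/∂x = −n_x/n_z = −0.45354 and ∂z/∂y = −n_y/n_z = −0.35720.
Gradient magnitude |∇z| = √(a² + b²) = √(0.20570 + 0.12759) = 0.57731.
True dip = arctan(0.57731) = 30.0°, dipping toward NE (azimuth ≈ 052°).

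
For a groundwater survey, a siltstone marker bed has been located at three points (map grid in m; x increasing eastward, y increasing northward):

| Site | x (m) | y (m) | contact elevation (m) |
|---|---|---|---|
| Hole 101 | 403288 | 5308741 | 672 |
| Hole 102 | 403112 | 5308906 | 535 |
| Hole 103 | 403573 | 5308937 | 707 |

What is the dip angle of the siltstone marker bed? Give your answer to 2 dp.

Let the plane be z = a·x + b·y + c.
Hole 102−Hole 101: −176a + 165b = −137;  Hole 103−Hole 101: 285a + 196b = 35.
Solving gives a = 0.40023, b = −0.40339.
Gradient magnitude |∇z| = √(a² + b²) = √(0.16018 + 0.16273) = 0.56825.
True dip = arctan(0.56825) = 29.61°, dipping toward NW (azimuth ≈ 315°).

29.61°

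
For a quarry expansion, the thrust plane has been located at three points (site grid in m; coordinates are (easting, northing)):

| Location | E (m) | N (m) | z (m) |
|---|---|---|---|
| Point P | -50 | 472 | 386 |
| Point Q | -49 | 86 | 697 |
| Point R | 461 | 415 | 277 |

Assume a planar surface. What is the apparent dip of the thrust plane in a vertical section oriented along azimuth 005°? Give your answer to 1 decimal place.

39.7°

Two edge vectors: Point P→Point Q = (1, -386, 311), Point P→Point R = (511, -57, -109).
Normal n = (Point P→Point Q) × (Point P→Point R) = (59801, 159030, 197189).
So ∂z/∂E = −n_x/n_z = −0.30327 and ∂z/∂N = −n_y/n_z = −0.80649.
Unit vector along 005° is (sin 5°, cos 5°) = (0.0872, 0.9962).
Slope in that direction = a·(0.0872) + b·(0.9962) = −0.82985.
Apparent dip = arctan|0.82985| = 39.7° (true dip is 40.7°, so apparent ≤ true as expected).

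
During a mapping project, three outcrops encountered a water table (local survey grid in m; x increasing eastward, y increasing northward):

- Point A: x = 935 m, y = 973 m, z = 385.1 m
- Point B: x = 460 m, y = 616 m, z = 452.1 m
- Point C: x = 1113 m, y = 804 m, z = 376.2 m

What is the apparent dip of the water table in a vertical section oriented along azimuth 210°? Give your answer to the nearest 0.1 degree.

5.5°

Two edge vectors: Point A→Point B = (-475, -357, 67), Point A→Point C = (178, -169, -8.9).
Normal n = (Point A→Point B) × (Point A→Point C) = (14500.3, 7698.5, 143821).
So ∂z/∂x = −n_x/n_z = −0.10082 and ∂z/∂y = −n_y/n_z = −0.05353.
Unit vector along 210° is (sin 210°, cos 210°) = (-0.5000, -0.8660).
Slope in that direction = a·(-0.5000) + b·(-0.8660) = 0.09677.
Apparent dip = arctan|0.09677| = 5.5° (true dip is 6.5°, so apparent ≤ true as expected).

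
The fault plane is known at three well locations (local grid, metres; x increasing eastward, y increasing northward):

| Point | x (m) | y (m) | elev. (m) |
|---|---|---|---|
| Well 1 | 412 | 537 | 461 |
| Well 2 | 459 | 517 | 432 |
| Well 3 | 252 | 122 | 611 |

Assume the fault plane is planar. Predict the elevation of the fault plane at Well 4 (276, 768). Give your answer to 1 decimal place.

526.5 m

Two edge vectors: Well 1→Well 2 = (47, -20, -29), Well 1→Well 3 = (-160, -415, 150).
Normal n = (Well 1→Well 2) × (Well 1→Well 3) = (-15035, -2410, -22705).
So ∂z/∂x = −n_x/n_z = −0.66219 and ∂z/∂y = −n_y/n_z = −0.10614.
Intercept c from Well 1: 461 + 272.82 + 57.00 = 790.82.
At (276, 768): z = −182.8 − 81.5 + 790.82 = 526.5 m.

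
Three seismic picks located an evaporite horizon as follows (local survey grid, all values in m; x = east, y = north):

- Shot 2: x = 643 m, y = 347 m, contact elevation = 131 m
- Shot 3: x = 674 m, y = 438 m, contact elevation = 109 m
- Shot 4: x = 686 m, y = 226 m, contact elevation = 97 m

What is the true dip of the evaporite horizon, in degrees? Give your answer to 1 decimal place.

36.9°

Two edge vectors: Shot 2→Shot 3 = (31, 91, -22), Shot 2→Shot 4 = (43, -121, -34).
Normal n = (Shot 2→Shot 3) × (Shot 2→Shot 4) = (-5756, 108, -7664).
So ∂z/∂x = −n_x/n_z = −0.75104 and ∂z/∂y = −n_y/n_z = 0.01409.
Gradient magnitude |∇z| = √(a² + b²) = √(0.56407 + 0.00020) = 0.75118.
True dip = arctan(0.75118) = 36.9°, dipping toward E (azimuth ≈ 091°).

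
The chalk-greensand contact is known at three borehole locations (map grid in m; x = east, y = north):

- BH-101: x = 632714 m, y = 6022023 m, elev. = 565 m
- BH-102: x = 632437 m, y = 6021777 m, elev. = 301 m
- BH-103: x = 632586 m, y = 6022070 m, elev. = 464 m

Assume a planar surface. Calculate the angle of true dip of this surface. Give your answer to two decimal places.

Two edge vectors: BH-101→BH-102 = (-277, -246, -264), BH-101→BH-103 = (-128, 47, -101).
Normal n = (BH-101→BH-102) × (BH-101→BH-103) = (37254, 5815, -44507).
So ∂z/∂x = −n_x/n_z = 0.83704 and ∂z/∂y = −n_y/n_z = 0.13065.
Gradient magnitude |∇z| = √(a² + b²) = √(0.70063 + 0.01707) = 0.84717.
True dip = arctan(0.84717) = 40.27°, dipping toward W (azimuth ≈ 261°).

40.27°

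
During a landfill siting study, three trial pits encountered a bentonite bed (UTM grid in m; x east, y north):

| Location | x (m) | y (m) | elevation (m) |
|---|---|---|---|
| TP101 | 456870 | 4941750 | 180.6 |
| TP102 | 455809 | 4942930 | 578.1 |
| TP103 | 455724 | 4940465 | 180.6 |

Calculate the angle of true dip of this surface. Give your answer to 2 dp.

14.15°

Two edge vectors: TP101→TP102 = (-1061, 1180, 397.5), TP101→TP103 = (-1146, -1285, 0).
Normal n = (TP101→TP102) × (TP101→TP103) = (510787.5, -455535, 2715665).
So ∂z/∂x = −n_x/n_z = −0.18809 and ∂z/∂y = −n_y/n_z = 0.16774.
Gradient magnitude |∇z| = √(a² + b²) = √(0.03538 + 0.02814) = 0.25202.
True dip = arctan(0.25202) = 14.15°, dipping toward SE (azimuth ≈ 132°).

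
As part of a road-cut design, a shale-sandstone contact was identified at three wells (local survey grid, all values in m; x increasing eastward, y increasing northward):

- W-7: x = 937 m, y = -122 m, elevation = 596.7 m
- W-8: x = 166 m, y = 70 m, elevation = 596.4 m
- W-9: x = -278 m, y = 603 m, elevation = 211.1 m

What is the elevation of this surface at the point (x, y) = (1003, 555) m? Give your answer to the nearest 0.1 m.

-35.5 m

Two edge vectors: W-7→W-8 = (-771, 192, -0.3), W-7→W-9 = (-1215, 725, -385.6).
Normal n = (W-7→W-8) × (W-7→W-9) = (-73817.7, -296933.1, -325695).
So ∂z/∂x = −n_x/n_z = −0.226647 and ∂z/∂y = −n_y/n_z = −0.911691.
Intercept c from W-7: 596.7 + 212.37 − 111.23 = 697.84.
At (1003, 555): z = −227.3 − 506.0 + 697.84 = -35.5 m.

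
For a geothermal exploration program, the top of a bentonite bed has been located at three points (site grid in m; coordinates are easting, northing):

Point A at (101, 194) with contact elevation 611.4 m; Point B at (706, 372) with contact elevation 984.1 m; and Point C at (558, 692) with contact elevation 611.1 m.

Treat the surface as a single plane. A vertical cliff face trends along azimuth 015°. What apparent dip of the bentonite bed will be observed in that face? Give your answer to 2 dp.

Two edge vectors: Point A→Point B = (605, 178, 372.7), Point A→Point C = (457, 498, -0.3).
Normal n = (Point A→Point B) × (Point A→Point C) = (-185658, 170505.4, 219944).
So ∂z/∂easting = −n_x/n_z = 0.84411 and ∂z/∂northing = −n_y/n_z = −0.77522.
Unit vector along 015° is (sin 15°, cos 15°) = (0.2588, 0.9659).
Slope in that direction = a·(0.2588) + b·(0.9659) = −0.53033.
Apparent dip = arctan|0.53033| = 27.94° (true dip is 48.9°, so apparent ≤ true as expected).

27.94°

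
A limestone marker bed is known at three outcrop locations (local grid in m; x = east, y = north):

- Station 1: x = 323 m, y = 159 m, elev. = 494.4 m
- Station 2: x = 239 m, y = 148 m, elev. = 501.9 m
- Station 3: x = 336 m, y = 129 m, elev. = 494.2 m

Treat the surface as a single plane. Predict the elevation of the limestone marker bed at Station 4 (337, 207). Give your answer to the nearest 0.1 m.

491.8 m

Let the plane be z = a·x + b·y + c.
Station 2−Station 1: −84a − 11b = 7.5;  Station 3−Station 1: 13a − 30b = −0.2.
Solving gives a = −0.08532, b = −0.03030.
Then c = 494.4 − a·323 − b·159 = 526.78.
At (337, 207): z = −28.8 − 6.3 + 526.78 = 491.8 m.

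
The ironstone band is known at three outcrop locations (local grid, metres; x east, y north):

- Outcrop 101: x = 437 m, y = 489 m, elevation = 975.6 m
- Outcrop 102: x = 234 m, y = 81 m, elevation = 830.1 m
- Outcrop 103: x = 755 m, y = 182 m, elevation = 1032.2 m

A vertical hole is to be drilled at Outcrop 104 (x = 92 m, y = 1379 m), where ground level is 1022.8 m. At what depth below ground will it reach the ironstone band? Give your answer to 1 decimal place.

Two edge vectors: Outcrop 101→Outcrop 102 = (-203, -408, -145.5), Outcrop 101→Outcrop 103 = (318, -307, 56.6).
Normal n = (Outcrop 101→Outcrop 102) × (Outcrop 101→Outcrop 103) = (-67761.3, -34779.2, 192065).
So ∂z/∂x = −n_x/n_z = 0.352804 and ∂z/∂y = −n_y/n_z = 0.181080.
Intercept c from Outcrop 101: 975.6 − 154.18 − 88.55 = 732.88.
At (92, 1379): z_contact = 32.46 + 249.71 + 732.88 = 1015.04 m.
Depth below ground = 1022.8 − 1015.04 = 7.8 m.

7.8 m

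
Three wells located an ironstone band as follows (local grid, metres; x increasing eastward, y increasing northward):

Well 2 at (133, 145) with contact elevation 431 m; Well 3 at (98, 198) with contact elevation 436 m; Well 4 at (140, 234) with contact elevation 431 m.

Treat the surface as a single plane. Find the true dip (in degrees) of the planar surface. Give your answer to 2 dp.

Two edge vectors: Well 2→Well 3 = (-35, 53, 5), Well 2→Well 4 = (7, 89, 0).
Normal n = (Well 2→Well 3) × (Well 2→Well 4) = (-445, 35, -3486).
So ∂z/∂x = −n_x/n_z = −0.12765 and ∂z/∂y = −n_y/n_z = 0.01004.
Gradient magnitude |∇z| = √(a² + b²) = √(0.01630 + 0.00010) = 0.12805.
True dip = arctan(0.12805) = 7.30°, dipping toward E (azimuth ≈ 094°).

7.30°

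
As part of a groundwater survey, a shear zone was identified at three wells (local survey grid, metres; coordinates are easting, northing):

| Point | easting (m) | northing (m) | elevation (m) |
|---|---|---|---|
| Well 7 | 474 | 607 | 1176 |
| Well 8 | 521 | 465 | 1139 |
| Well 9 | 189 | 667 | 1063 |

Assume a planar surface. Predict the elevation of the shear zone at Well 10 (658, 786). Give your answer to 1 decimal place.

Let the plane be z = a·easting + b·northing + c.
Well 8−Well 7: 47a − 142b = −37;  Well 9−Well 7: −285a + 60b = −113.
Solving gives a = 0.48515, b = 0.42114.
Then c = 1176 − a·474 − b·607 = 690.40.
At (658, 786): z = 319.2 + 331.0 + 690.40 = 1340.7 m.

1340.7 m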